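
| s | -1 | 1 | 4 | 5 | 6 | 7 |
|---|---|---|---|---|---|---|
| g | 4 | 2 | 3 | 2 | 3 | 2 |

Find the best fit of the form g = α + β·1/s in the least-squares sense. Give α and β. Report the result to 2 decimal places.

α = 2.80, β = -1.02

The normal equations are: 6·α + (319/420)·β = 16;  (319/420)·α + (379381/176400)·β = -9/140.
Eliminating β: (379381/176400)·(row 1) − (319/420)·(row 2) gives (86981/7056)·α = (379381/176400)·16 − (319/420)·(-9/140) = 868387/25200, so α = 6078709/2174525.
Then β = ((-9/140) − (319/420)·(6078709/2174525))/(379381/176400) = -442344/434905.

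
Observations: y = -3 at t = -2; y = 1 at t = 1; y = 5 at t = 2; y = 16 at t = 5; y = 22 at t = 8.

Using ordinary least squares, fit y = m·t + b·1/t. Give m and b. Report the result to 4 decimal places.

m = 2.9026, b = -2.2903

Sums needed: Σt·t = 98, Σt·1/t = 5, Σ1/t·1/t = 2489/1600.
And Σt·y = 273, Σ1/t·y = 219/20.
So XᵀX·[m, b]ᵀ = Xᵀy: [[98, 5]; [5, 2489/1600]]·[m, b]ᵀ = [273, 219/20]ᵀ.
Eliminating b: (2489/1600)·(row 1) − 5·(row 2) gives (101961/800)·m = (2489/1600)·273 − 5·(219/20) = 591897/1600, so m = 197299/67974.
Then b = ((219/20) − 5·(197299/67974))/(2489/1600) = -77840/33987.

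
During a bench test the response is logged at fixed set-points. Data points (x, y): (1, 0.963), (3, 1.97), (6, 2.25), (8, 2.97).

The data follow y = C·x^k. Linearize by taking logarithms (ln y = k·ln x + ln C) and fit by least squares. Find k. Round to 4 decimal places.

Let Y = ln y. Fitting Y = k·ln x + ln C by least squares:
XᵀX = [[8.7414, 4.9698]; [4.9698, 4]], rhs = [4.4615, 2.5398]ᵀ  (here Σln x = 4.9698, Σ(ln x)² = 8.7414, Σln y = 2.5398, Σln x·ln y = 4.4615).
Δ = 8.7414·4 − (4.9698)² = 10.2667; k = (4.4615·4 − 4.9698·2.5398)/10.2667 = 0.50878, ln C = (8.7414·2.5398 − 4.9698·4.4615)/10.2667 = 0.00282.

k = 0.5088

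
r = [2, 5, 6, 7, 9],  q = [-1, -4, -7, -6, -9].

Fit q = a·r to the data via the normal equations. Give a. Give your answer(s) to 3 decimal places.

AᵀA·[a]ᵀ = Aᵀq reads: 195·a = -187.
(Σr·r = 195, Σr·q = -187.)
a = (-187)/195 = -0.958974.

a = -0.959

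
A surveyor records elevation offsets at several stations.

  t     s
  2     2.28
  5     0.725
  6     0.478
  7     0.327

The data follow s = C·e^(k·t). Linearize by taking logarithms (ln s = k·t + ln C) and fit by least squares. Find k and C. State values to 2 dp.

k = -0.39, C = 4.99

Linearized form: ln s = k·t + ln C. From the 4 transformed points,
Sums: Σt = 20.0000, Σ(t)² = 114.0000, Σln s = -1.3533, Σt·ln s = -12.2130.
Normal system: [[114.0000, 20.0000]; [20.0000, 4]]·[k, ln C]ᵀ = [-12.2130, -1.3533]ᵀ.
Δ = 114.0000·4 − (20.0000)² = 56.0000; k = (-12.2130·4 − 20.0000·-1.3533)/56.0000 = -0.38902, ln C = (114.0000·-1.3533 − 20.0000·-12.2130)/56.0000 = 1.60676, so C = exp(1.60676) = 4.98661.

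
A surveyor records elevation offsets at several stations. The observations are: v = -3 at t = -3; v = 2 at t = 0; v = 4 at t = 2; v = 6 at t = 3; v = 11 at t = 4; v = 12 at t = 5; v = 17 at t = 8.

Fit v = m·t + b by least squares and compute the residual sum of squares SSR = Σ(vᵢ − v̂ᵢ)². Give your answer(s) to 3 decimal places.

SSR = 8.674

Setting ∂/∂m … = 0 gives: 127·m + 19·b = 275;  19·m + 7·b = 49.
(Σt·t = 127, Σt = 19, Σ1 = 7, Σt·v = 275, Σv = 49.)
Δ = 127·7 − 19² = 528.
m = (275·7 − 19·49)/528 = 497/264; b = (127·49 − 19·275)/528 = 499/264.
Residuals: 25/33, 29/264, -437/264, -203/132, 139/88, 23/33, 13/264; SSR = 1145/132.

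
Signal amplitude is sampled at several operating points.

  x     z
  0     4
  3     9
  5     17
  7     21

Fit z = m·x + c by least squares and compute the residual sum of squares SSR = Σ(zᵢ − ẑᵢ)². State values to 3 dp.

SSR = 5.159

With design matrix M, MᵀM = [[83, 15]; [15, 4]] and Mᵀz = [259, 51]ᵀ.
Determinant 83·4 − 15² = 107.
m = (259·4 − 15·51)/107 = 271/107; c = (83·51 − 15·259)/107 = 348/107.
Residuals: 80/107, -198/107, 116/107, 2/107; SSR = 552/107.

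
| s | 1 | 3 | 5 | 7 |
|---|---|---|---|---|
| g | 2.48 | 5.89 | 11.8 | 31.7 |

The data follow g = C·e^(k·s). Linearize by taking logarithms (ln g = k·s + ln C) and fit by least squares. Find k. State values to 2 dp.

With ln gᵢ as the transformed response and sᵢ as the regressor:
Σs = 16.0000, Σ(s)² = 84.0000, Σln g = 8.6059, Σs·ln g = 42.7627.
Normal system: [[84.0000, 16.0000]; [16.0000, 4]]·[k, ln C]ᵀ = [42.7627, 8.6059]ᵀ.
Δ = 84.0000·4 − (16.0000)² = 80.0000; k = (42.7627·4 − 16.0000·8.6059)/80.0000 = 0.41695, ln C = (84.0000·8.6059 − 16.0000·42.7627)/80.0000 = 0.48368.

k = 0.42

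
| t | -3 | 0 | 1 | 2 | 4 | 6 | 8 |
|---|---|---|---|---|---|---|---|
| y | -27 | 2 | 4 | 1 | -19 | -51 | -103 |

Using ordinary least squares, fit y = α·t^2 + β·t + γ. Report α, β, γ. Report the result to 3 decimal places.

α = -2.066, β = 3.414, γ = 2.021

Forming XᵀX = [[5746, 774, 130]; [774, 130, 18]; [130, 18, 7]] and Xᵀy = [-8967, -1119, -193]ᵀ gives XᵀX·[α, β, γ]ᵀ = Xᵀy.
Solving the 3×3 system (Gaussian elimination) gives α = -309389/149736, β = 170421/49912, γ = 75671/37434.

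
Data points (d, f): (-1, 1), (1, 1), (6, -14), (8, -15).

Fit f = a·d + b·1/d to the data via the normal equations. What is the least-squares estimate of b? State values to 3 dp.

The normal equations are: 102·a + 4·b = -204;  4·a + (1177/576)·b = -101/24.
(Σd·d = 102, Σd·1/d = 4, Σ1/d·1/d = 1177/576, Σd·f = -204, Σ1/d·f = -101/24.)
det = 102·(1177/576) − 4² = 18473/96.
a = ((-204)·(1177/576) − 4·(-101/24))/(18473/96) = -422/203; b = (102·(-101/24) − 4·(-204))/(18473/96) = 408/203.

b = 2.010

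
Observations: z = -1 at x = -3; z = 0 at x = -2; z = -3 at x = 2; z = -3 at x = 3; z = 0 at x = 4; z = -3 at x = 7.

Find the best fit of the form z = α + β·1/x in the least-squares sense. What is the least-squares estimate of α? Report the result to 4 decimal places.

Sums needed: Σ1 = 6, Σ1/x = 11/28, Σ1/x·1/x = 5681/7056.
For Mᵀz: Σz = -10, Σ1/x·z = -109/42.
Determinant 6·(5681/7056) − (11/28)² = 10999/2352.
α = ((-10)·(5681/7056) − (11/28)·(-109/42))/(10999/2352) = -49616/32997; β = (6·(-109/42) − (11/28)·(-10))/(10999/2352) = -27384/10999.

α = -1.5037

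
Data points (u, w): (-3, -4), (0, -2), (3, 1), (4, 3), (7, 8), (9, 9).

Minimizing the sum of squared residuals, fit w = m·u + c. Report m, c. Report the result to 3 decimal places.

With design matrix A, AᵀA = [[164, 20]; [20, 6]] and Aᵀw = [164, 15]ᵀ.
Eliminating c: 6·(row 1) − 20·(row 2) gives 584·m = 6·164 − 20·15 = 684, so m = 171/146.
Then c = (15 − 20·(171/146))/6 = -205/146.

m = 1.171, c = -1.404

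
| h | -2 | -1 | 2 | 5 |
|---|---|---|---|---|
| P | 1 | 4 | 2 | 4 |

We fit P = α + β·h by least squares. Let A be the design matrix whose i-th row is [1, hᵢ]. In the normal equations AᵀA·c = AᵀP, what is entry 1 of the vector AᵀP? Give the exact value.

Entry 1 ↔ basis 1, so (AᵀP)_{1} = Σᵢ Pᵢ = (1)·(1) + (1)·(4) + (1)·(2) + (1)·(4) = 11.

11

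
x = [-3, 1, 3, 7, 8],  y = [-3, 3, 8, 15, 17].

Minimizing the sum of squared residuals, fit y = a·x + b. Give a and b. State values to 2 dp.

a = 1.84, b = 2.10

Setting ∂/∂a … = 0 gives: 132·a + 16·b = 277;  16·a + 5·b = 40.
Eliminating b: 5·(row 1) − 16·(row 2) gives 404·a = 5·277 − 16·40 = 745, so a = 745/404.
Then b = (40 − 16·(745/404))/5 = 212/101.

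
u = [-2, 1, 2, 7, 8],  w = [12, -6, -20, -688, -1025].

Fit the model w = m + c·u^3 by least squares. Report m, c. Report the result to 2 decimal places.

Sums needed: Σ1 = 5, Σu^3 = 856, Σu^3·u^3 = 379922.
And Σw = -1727, Σu^3·w = -761046.
Normal equations: [[5, 856]; [856, 379922]]·[m, c]ᵀ = [-1727, -761046]ᵀ.
Eliminating c: 379922·(row 1) − 856·(row 2) gives 1166874·m = 379922·(-1727) − 856·(-761046) = -4669918, so m = -2334959/583437.
Then c = ((-761046) − 856·(-2334959/583437))/379922 = -1163459/583437.

m = -4.00, c = -1.99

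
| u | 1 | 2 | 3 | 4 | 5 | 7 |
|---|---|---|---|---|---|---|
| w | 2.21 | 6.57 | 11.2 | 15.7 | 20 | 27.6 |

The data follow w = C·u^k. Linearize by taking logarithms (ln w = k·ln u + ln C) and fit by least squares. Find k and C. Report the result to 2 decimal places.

Taking logs, ln w = k·ln u + ln C, so regress ln w on ln u.
AᵀA = [[9.9861, 6.7334]; [6.7334, 6]], rhs = [19.0540, 14.1586]ᵀ  (here Σln u = 6.7334, Σ(ln u)² = 9.9861, Σln w = 14.1586, Σln u·ln w = 19.0540).
Slope k = (n·Σln u·ln w − Σln u·Σln w)/(n·Σ(ln u)² − (Σln u)²) = (6·19.0540 − 6.7334·14.1586)/14.5777 = 1.30256; ln C = (Σln w − k·Σln u)/n = 0.89800, so C = exp(0.89800) = 2.45468.

k = 1.30, C = 2.45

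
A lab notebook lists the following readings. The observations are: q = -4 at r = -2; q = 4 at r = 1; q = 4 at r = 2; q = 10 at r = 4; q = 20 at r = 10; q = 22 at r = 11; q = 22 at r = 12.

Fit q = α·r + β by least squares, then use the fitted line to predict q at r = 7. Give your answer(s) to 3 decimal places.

Compute the Gram sums: Σr·r = 390, Σr = 38, Σ1 = 7.
And Σr·q = 766, Σq = 78.
So XᵀX·[α, β]ᵀ = Xᵀq: [[390, 38]; [38, 7]]·[α, β]ᵀ = [766, 78]ᵀ.
Determinant 390·7 − 38² = 1286.
α = (766·7 − 38·78)/1286 = 1199/643; β = (390·78 − 38·766)/1286 = 656/643.
At r = 7: q̂ = (1199/643)·(7) + (656/643)·(1) = 9049/643.

q̂ = 14.073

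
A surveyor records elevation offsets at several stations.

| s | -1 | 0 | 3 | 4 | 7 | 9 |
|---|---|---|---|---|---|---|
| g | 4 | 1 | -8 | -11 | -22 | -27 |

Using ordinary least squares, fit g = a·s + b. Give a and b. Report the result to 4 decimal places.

Normal-equation sums: Σs·s = 156, Σs = 22, Σ1 = 6.
And Σs·g = -469, Σg = -63.
Determinant 156·6 − 22² = 452.
a = ((-469)·6 − 22·(-63))/452 = -357/113; b = (156·(-63) − 22·(-469))/452 = 245/226.

a = -3.1593, b = 1.0841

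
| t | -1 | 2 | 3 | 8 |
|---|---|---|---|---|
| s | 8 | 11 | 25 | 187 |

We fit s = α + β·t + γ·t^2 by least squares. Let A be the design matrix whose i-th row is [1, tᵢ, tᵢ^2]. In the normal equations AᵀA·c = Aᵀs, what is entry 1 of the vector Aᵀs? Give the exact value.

231

Entry 1 ↔ basis 1, so (Aᵀs)_{1} = Σᵢ sᵢ = (1)·(8) + (1)·(11) + (1)·(25) + (1)·(187) = 231.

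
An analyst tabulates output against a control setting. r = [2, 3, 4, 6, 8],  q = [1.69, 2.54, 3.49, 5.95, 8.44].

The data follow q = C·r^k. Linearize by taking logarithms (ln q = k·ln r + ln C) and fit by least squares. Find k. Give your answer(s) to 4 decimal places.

k = 1.1729

With ln qᵢ as the transformed response and ln rᵢ as the regressor:
Σln r = 7.0493, Σ(ln r)² = 11.1437, Σln q = 6.6232, Σln r·ln q = 10.7514.
Normal system: [[11.1437, 7.0493]; [7.0493, 5]]·[k, ln C]ᵀ = [10.7514, 6.6232]ᵀ.
Δ = 11.1437·5 − (7.0493)² = 6.0265; k = (10.7514·5 − 7.0493·6.6232)/6.0265 = 1.17289, ln C = (11.1437·6.6232 − 7.0493·10.7514)/6.0265 = -0.32896.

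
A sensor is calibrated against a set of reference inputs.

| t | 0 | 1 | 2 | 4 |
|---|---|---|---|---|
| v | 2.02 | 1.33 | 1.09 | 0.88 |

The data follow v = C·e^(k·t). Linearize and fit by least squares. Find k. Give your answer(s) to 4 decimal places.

Linearized form: ln v = k·t + ln C. From the 4 transformed points,
Σt = 7.0000, Σ(t)² = 21.0000, Σln v = 0.9466, Σt·ln v = -0.0538.
Equations: 21.0000·k + 7.0000·ln C = -0.0538;  7.0000·k + 4·ln C = 0.9466.
Solving (det = 35.0000): k = -0.19547, ln C = 0.57873.

k = -0.1955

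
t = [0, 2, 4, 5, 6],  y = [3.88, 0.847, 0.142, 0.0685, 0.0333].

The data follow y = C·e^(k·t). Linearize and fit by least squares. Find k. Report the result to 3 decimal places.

k = -0.805

Linearized form: ln y = k·t + ln C. From the 5 transformed points,
Σt = 17.0000, Σ(t)² = 81.0000, Σln y = -6.8453, Σt·ln y = -41.9576.
Equations: 81.0000·k + 17.0000·ln C = -41.9576;  17.0000·k + 5·ln C = -6.8453.
Slope k = (n·Σt·ln y − Σt·Σln y)/(n·Σ(t)² − (Σt)²) = (5·-41.9576 − 17.0000·-6.8453)/116.0000 = -0.80533; ln C = (Σln y − k·Σt)/n = 1.36908.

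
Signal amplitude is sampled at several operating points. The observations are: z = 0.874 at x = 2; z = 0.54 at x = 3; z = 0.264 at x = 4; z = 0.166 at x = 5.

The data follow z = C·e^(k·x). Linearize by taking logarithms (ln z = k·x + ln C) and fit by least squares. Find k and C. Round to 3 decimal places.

Let Y = ln z. Fitting Y = k·x + ln C by least squares:
XᵀX = [[54.0000, 14.0000]; [14.0000, 4]], rhs = [-16.4240, -3.8784]ᵀ  (here Σx = 14.0000, Σ(x)² = 54.0000, Σln z = -3.8784, Σx·ln z = -16.4240).
Slope k = (n·Σx·ln z − Σx·Σln z)/(n·Σ(x)² − (Σx)²) = (4·-16.4240 − 14.0000·-3.8784)/20.0000 = -0.56989; ln C = (Σln z − k·Σx)/n = 1.02501, so C = exp(1.02501) = 2.78711.

k = -0.570, C = 2.787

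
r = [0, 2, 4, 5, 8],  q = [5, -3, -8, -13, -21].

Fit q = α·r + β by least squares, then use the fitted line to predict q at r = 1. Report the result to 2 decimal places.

q̂ = 1.05

Sums needed: Σr·r = 109, Σr = 19, Σ1 = 5.
Moment sums: Σr·q = -271, Σq = -40.
XᵀX·[α, β]ᵀ = Xᵀq becomes [[109, 19]; [19, 5]]·[α, β]ᵀ = [-271, -40]ᵀ.
Δ = 109·5 − 19² = 184.
α = ((-271)·5 − 19·(-40))/184 = -595/184; β = (109·(-40) − 19·(-271))/184 = 789/184.
At r = 1: q̂ = (-595/184)·(1) + (789/184)·(1) = 97/92.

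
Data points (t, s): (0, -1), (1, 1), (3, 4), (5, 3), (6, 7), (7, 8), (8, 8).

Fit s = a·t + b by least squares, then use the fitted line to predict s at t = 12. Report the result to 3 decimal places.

Normal-equation sums: Σt·t = 184, Σt = 30, Σ1 = 7.
For Aᵀs: Σt·s = 190, Σs = 30.
Δ = 184·7 − 30² = 388.
a = (190·7 − 30·30)/388 = 215/194; b = (184·30 − 30·190)/388 = -45/97.
At t = 12: ŝ = (215/194)·(12) + (-45/97)·(1) = 1245/97.

ŝ = 12.835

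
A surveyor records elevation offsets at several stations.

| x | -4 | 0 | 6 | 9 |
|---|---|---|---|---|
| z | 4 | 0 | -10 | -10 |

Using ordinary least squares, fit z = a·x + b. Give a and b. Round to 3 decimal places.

a = -1.187, b = -0.735

The normal system AᵀA·[a, b]ᵀ = Aᵀz is [[133, 11]; [11, 4]]·[a, b]ᵀ = [-166, -16]ᵀ.
Determinant 133·4 − 11² = 411.
a = ((-166)·4 − 11·(-16))/411 = -488/411; b = (133·(-16) − 11·(-166))/411 = -302/411.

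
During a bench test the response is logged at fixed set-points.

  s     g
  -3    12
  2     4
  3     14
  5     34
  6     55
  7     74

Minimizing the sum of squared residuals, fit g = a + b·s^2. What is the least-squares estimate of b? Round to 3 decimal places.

b = 1.541

AᵀA·[a, b]ᵀ = Aᵀg reads: 6·a + 132·b = 193;  132·a + 4500·b = 6706.
Eliminating b: 4500·(row 1) − 132·(row 2) gives 9576·a = 4500·193 − 132·6706 = -16692, so a = -1391/798.
Then b = (6706 − 132·(-1391/798))/4500 = 205/133.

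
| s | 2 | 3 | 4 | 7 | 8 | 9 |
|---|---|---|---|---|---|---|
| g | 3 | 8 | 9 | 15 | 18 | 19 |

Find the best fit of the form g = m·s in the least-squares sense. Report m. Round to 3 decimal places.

Forming XᵀX = [[223]] and Xᵀg = [486]ᵀ gives XᵀX·[m]ᵀ = Xᵀg.
Hence m = 486 / 223 ≈ 2.17937.

m = 2.179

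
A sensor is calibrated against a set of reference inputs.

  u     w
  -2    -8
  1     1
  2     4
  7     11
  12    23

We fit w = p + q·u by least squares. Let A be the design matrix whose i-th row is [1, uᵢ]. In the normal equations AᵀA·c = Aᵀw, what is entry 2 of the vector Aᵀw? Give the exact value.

Entry 2 ↔ basis u, so (Aᵀw)_{2} = Σᵢ (u)·wᵢ = (-2)·(-8) + (1)·(1) + (2)·(4) + (7)·(11) + (12)·(23) = 378.

378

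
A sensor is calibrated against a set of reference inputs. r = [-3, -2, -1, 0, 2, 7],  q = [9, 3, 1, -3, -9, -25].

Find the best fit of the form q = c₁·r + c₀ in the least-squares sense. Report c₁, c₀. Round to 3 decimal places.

c₁ = -3.282, c₀ = -2.359

From the data, Σr·r = 67, Σr = 3, Σ1 = 6.
And Σr·q = -227, Σq = -24.
Normal equations: [[67, 3]; [3, 6]]·[c₁, c₀]ᵀ = [-227, -24]ᵀ.
det = 67·6 − 3² = 393.
c₁ = ((-227)·6 − 3·(-24))/393 = -430/131; c₀ = (67·(-24) − 3·(-227))/393 = -309/131.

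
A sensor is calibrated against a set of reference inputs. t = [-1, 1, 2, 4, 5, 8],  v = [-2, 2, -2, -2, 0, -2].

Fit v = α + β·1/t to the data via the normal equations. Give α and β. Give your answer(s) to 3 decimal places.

Sums needed: Σ1 = 6, Σ1/t = 43/40, Σ1/t·1/t = 3789/1600.
Right-hand side: Σv = -6, Σ1/t·v = 9/4.
MᵀM·[α, β]ᵀ = Mᵀv becomes [[6, 43/40]; [43/40, 3789/1600]]·[α, β]ᵀ = [-6, 9/4]ᵀ.
Determinant 6·(3789/1600) − (43/40)² = 4177/320.
α = ((-6)·(3789/1600) − (43/40)·(9/4))/(4177/320) = -26604/20885; β = (6·(9/4) − (43/40)·(-6))/(4177/320) = 6384/4177.

α = -1.274, β = 1.528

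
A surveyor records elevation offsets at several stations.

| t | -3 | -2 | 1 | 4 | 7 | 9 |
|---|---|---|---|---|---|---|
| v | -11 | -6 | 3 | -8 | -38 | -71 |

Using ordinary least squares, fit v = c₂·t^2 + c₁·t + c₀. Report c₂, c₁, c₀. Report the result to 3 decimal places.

c₂ = -1.085, c₁ = 1.647, c₀ = 2.716

XᵀX·[c₂, c₁, c₀]ᵀ = Xᵀv reads: 9316·c₂ + 1102·c₁ + 160·c₀ = -7861;  1102·c₂ + 160·c₁ + 16·c₀ = -889;  160·c₂ + 16·c₁ + 6·c₀ = -131.
Row-reducing yields c₂ = -74009/68190, c₁ = 112337/68190, c₀ = 61731/22730.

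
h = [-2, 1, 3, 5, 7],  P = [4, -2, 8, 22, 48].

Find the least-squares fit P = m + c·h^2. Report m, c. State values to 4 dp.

Setting ∂/∂m … = 0 gives: 5·m + 88·c = 80;  88·m + 3124·c = 2988.
Δ = 5·3124 − 88² = 7876.
m = (80·3124 − 88·2988)/7876 = -296/179; c = (5·2988 − 88·80)/7876 = 1975/1969.

m = -1.6536, c = 1.0030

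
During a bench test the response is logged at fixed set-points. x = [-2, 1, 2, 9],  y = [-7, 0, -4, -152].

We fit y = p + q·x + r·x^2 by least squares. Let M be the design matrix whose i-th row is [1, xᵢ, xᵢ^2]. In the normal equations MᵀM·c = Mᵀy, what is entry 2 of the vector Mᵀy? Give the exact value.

-1362

Entry 2 ↔ basis x, so (Mᵀy)_{2} = Σᵢ (x)·yᵢ = (-2)·(-7) + (1)·(0) + (2)·(-4) + (9)·(-152) = -1362.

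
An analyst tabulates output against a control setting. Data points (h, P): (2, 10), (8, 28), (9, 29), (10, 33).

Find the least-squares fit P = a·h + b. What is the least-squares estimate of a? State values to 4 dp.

a = 2.8387

Forming XᵀX = [[249, 29]; [29, 4]] and XᵀP = [835, 100]ᵀ gives XᵀX·[a, b]ᵀ = XᵀP.
det = 249·4 − 29² = 155.
a = (835·4 − 29·100)/155 = 88/31; b = (249·100 − 29·835)/155 = 137/31.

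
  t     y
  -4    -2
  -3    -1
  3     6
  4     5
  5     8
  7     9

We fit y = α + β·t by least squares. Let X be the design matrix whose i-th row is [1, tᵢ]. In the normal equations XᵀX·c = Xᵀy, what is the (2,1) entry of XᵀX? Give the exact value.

12

Row 2 ↔ basis t, column 1 ↔ basis 1, so (XᵀX)_{2,1} = Σᵢ t = (-4)·(1) + (-3)·(1) + (3)·(1) + (4)·(1) + (5)·(1) + (7)·(1) = 12.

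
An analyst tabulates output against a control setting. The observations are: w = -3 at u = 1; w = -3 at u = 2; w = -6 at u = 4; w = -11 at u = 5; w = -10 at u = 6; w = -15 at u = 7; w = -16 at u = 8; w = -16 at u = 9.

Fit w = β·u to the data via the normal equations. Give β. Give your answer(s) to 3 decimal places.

β = -1.902

Sums needed: Σu·u = 276.
And Σu·w = -525.
Normal equations: [[276]]·[β]ᵀ = [-525]ᵀ.
Hence β = -525 / 276 ≈ -1.90217.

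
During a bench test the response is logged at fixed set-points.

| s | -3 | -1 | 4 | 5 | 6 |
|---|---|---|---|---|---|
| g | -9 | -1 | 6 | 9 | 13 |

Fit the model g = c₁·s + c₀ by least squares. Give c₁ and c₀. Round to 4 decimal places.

Setting ∂/∂c₁ … = 0 gives: 87·c₁ + 11·c₀ = 175;  11·c₁ + 5·c₀ = 18.
(Σs·s = 87, Σs = 11, Σ1 = 5, Σs·g = 175, Σg = 18.)
det = 87·5 − 11² = 314.
c₁ = (175·5 − 11·18)/314 = 677/314; c₀ = (87·18 − 11·175)/314 = -359/314.

c₁ = 2.1561, c₀ = -1.1433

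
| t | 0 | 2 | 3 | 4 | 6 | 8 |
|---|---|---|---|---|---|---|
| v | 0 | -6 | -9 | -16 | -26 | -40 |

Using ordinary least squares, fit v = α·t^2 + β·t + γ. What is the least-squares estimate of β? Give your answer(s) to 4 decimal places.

From the data, Σt^2·t^2 = 5745, Σt^2·t = 827, Σt^2 = 129, Σt·t = 129, Σt = 23, Σ1 = 6.
Right-hand side: Σt^2·v = -3857, Σt·v = -579, Σv = -97.
Row-reducing yields α = -74/231, β = -949/385, γ = 28/165.

β = -2.4649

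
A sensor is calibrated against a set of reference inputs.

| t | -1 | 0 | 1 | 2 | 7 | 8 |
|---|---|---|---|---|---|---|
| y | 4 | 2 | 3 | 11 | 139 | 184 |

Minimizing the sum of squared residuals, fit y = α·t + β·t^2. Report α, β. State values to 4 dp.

Compute the Gram sums: Σt·t = 119, Σt·t^2 = 863, Σt^2·t^2 = 6515.
And Σt·y = 2466, Σt^2·y = 18638.
Determinant 119·6515 − 863² = 30516.
α = (2466·6515 − 863·18638)/30516 = -4651/7629; β = (119·18638 − 863·2466)/30516 = 22441/7629.

α = -0.6096, β = 2.9415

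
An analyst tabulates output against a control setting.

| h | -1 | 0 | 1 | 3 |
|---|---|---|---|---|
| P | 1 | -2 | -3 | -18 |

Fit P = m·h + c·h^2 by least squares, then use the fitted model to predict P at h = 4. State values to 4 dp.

P̂ = -29.0870

The normal system XᵀX·[m, c]ᵀ = XᵀP is [[11, 27]; [27, 83]]·[m, c]ᵀ = [-58, -164]ᵀ.
det = 11·83 − 27² = 184.
m = ((-58)·83 − 27·(-164))/184 = -193/92; c = (11·(-164) − 27·(-58))/184 = -119/92.
At h = 4: P̂ = (-193/92)·(4) + (-119/92)·(16) = -669/23.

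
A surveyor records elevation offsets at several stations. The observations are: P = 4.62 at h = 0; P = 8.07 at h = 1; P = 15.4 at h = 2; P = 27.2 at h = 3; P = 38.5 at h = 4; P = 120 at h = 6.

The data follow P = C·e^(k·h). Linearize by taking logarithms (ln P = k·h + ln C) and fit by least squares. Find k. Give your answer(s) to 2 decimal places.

k = 0.54

Linearized form: ln P = k·h + ln C. From the 6 transformed points,
AᵀA = [[66.0000, 16.0000]; [16.0000, 6]], rhs = [60.7941, 18.0943]ᵀ  (here Σh = 16.0000, Σ(h)² = 66.0000, Σln P = 18.0943, Σh·ln P = 60.7941).
Δ = 66.0000·6 − (16.0000)² = 140.0000; k = (60.7941·6 − 16.0000·18.0943)/140.0000 = 0.53754, ln C = (66.0000·18.0943 − 16.0000·60.7941)/140.0000 = 1.58226.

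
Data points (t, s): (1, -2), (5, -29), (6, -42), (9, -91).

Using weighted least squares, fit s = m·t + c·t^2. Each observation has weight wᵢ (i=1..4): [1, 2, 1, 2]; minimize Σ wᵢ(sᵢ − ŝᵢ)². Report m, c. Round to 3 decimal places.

With design matrix A, AᵀWA = [[249, 1925]; [1925, 15669]] and AᵀWs = [-2182, -17706]ᵀ.
det = 249·15669 − 1925² = 195956.
m = ((-2182)·15669 − 1925·(-17706))/195956 = -26427/48989; c = (249·(-17706) − 1925·(-2182))/195956 = -52111/48989.

m = -0.539, c = -1.064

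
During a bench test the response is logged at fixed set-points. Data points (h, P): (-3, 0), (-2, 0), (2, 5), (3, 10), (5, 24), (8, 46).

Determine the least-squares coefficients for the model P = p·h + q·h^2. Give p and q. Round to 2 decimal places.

p = 1.68, q = 0.53

With design matrix M, MᵀM = [[115, 637]; [637, 4915]] and MᵀP = [528, 3654]ᵀ.
det = 115·4915 − 637² = 159456.
p = (528·4915 − 637·3654)/159456 = 44587/26576; q = (115·3654 − 637·528)/159456 = 13979/26576.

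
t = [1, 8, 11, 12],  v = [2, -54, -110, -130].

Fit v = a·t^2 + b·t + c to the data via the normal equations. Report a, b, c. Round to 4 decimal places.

Entries of XᵀX: Σt^2·t^2 = 39474, Σt^2·t = 3572, Σt^2 = 330, Σt·t = 330, Σt = 32, Σ1 = 4.
Moment sums: Σt^2·v = -35484, Σt·v = -3200, Σv = -292.
Normal equations: [[39474, 3572, 330]; [3572, 330, 32]; [330, 32, 4]]·[a, b, c]ᵀ = [-35484, -3200, -292]ᵀ.
Solving the 3×3 system (Gaussian elimination) gives a = -18954/18901, b = 18036/18901, c = 39644/18901.

a = -1.0028, b = 0.9542, c = 2.0975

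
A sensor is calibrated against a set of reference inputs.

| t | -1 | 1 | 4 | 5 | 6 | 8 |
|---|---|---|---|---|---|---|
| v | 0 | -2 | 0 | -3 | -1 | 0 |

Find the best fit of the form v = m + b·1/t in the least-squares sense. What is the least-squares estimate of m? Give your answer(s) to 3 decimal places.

Sums needed: Σ1 = 6, Σ1/t = 89/120, Σ1/t·1/t = 30901/14400.
Right-hand side: Σv = -6, Σ1/t·v = -83/30.
Eliminating b: (30901/14400)·(row 1) − (89/120)·(row 2) gives (35497/2880)·m = (30901/14400)·(-6) − (89/120)·(-83/30) = -77929/7200, so m = -155858/177485.
Then b = ((-83/30) − (89/120)·(-155858/177485))/(30901/14400) = -34992/35497.

m = -0.878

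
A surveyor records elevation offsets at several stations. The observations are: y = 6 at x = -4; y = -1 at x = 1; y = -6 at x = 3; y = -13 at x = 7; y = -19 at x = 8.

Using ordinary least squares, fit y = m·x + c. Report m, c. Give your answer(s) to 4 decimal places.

m = -1.9894, c = -0.6319

Normal-equation sums: Σx·x = 139, Σx = 15, Σ1 = 5.
And Σx·y = -286, Σy = -33.
AᵀA·[m, c]ᵀ = Aᵀy becomes [[139, 15]; [15, 5]]·[m, c]ᵀ = [-286, -33]ᵀ.
Eliminating c: 5·(row 1) − 15·(row 2) gives 470·m = 5·(-286) − 15·(-33) = -935, so m = -187/94.
Then c = ((-33) − 15·(-187/94))/5 = -297/470.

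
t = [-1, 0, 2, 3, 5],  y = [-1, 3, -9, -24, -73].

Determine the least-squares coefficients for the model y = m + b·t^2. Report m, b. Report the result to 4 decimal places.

m = 2.7937, b = -3.0248

From the data, Σ1 = 5, Σt^2 = 39, Σt^2·t^2 = 723.
Right-hand side: Σy = -104, Σt^2·y = -2078.
So MᵀM·[m, b]ᵀ = Mᵀy: [[5, 39]; [39, 723]]·[m, b]ᵀ = [-104, -2078]ᵀ.
det = 5·723 − 39² = 2094.
m = ((-104)·723 − 39·(-2078))/2094 = 975/349; b = (5·(-2078) − 39·(-104))/2094 = -3167/1047.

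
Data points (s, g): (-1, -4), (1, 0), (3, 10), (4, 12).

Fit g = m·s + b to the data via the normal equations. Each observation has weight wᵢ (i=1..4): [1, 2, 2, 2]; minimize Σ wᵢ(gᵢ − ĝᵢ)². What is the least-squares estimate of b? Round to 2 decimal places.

b = -1.92

Compute the Gram sums: Σwᵢ·s·s = 53, Σwᵢ·s = 15, Σwᵢ·1 = 7.
Moment sums: Σwᵢ·s·g = 160, Σwᵢ·g = 40.
Eliminating b: 7·(row 1) − 15·(row 2) gives 146·m = 7·160 − 15·40 = 520, so m = 260/73.
Then b = (40 − 15·(260/73))/7 = -140/73.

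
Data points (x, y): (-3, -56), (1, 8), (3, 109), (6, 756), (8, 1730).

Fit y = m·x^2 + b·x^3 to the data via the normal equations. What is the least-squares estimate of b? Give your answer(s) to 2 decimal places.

Normal-equation sums: Σx^2·x^2 = 5555, Σx^2·x^3 = 40545, Σx^3·x^3 = 310259.
For Aᵀy: Σx^2·y = 138421, Σx^3·y = 1053519.
Δ = 5555·310259 − 40545² = 79591720.
m = (138421·310259 − 40545·1053519)/79591720 = 28929148/9948965; b = (5555·1053519 − 40545·138421)/79591720 = 6000465/1989793.

b = 3.02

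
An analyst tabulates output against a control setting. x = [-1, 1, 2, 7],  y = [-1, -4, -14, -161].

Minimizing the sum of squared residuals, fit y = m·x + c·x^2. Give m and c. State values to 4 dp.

Entries of AᵀA: Σx·x = 55, Σx·x^2 = 351, Σx^2·x^2 = 2419.
Right-hand side: Σx·y = -1158, Σx^2·y = -7950.
AᵀA·[m, c]ᵀ = Aᵀy becomes [[55, 351]; [351, 2419]]·[m, c]ᵀ = [-1158, -7950]ᵀ.
Eliminating c: 2419·(row 1) − 351·(row 2) gives 9844·m = 2419·(-1158) − 351·(-7950) = -10752, so m = -2688/2461.
Then c = ((-7950) − 351·(-2688/2461))/2419 = -7698/2461.

m = -1.0922, c = -3.1280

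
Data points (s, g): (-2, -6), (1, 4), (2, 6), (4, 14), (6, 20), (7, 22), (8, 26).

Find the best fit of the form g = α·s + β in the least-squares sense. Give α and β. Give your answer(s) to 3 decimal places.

α = 3.185, β = 0.458

Entries of XᵀX: Σs·s = 174, Σs = 26, Σ1 = 7.
And Σs·g = 566, Σg = 86.
Eliminating β: 7·(row 1) − 26·(row 2) gives 542·α = 7·566 − 26·86 = 1726, so α = 863/271.
Then β = (86 − 26·(863/271))/7 = 124/271.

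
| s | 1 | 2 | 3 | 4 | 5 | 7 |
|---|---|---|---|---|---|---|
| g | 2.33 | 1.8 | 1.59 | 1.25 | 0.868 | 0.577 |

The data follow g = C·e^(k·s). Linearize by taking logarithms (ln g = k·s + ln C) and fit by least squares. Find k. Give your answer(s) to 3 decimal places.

Let Y = ln g. Fitting Y = k·s + ln C by least squares:
AᵀA = [[104.0000, 22.0000]; [22.0000, 6]], rhs = [-0.2520, 1.4291]ᵀ  (here Σs = 22.0000, Σ(s)² = 104.0000, Σln g = 1.4291, Σs·ln g = -0.2520).
Δ = 104.0000·6 − (22.0000)² = 140.0000; k = (-0.2520·6 − 22.0000·1.4291)/140.0000 = -0.23537, ln C = (104.0000·1.4291 − 22.0000·-0.2520)/140.0000 = 1.10118.

k = -0.235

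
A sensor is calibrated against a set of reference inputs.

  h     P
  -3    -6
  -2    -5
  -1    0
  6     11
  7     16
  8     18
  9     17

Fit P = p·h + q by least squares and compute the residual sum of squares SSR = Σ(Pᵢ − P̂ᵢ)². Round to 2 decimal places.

Sums needed: Σh·h = 244, Σh = 24, Σ1 = 7.
Right-hand side: Σh·P = 503, ΣP = 51.
Normal equations: [[244, 24]; [24, 7]]·[p, q]ᵀ = [503, 51]ᵀ.
Determinant 244·7 − 24² = 1132.
p = (503·7 − 24·51)/1132 = 2297/1132; q = (244·51 − 24·503)/1132 = 93/283.
Residuals: -273/1132, -719/566, 1925/1132, -851/566, 1661/1132, 407/283, -1801/1132; SSR = 15369/1132.

SSR = 13.58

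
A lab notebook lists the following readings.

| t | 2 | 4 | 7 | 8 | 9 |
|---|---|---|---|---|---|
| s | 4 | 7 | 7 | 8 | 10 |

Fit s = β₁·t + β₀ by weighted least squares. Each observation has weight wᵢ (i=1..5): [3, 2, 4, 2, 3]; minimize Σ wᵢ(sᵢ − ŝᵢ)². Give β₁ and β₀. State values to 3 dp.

With design matrix A, AᵀWA = [[611, 85]; [85, 14]] and AᵀWs = [674, 100]ᵀ.
Eliminating β₀: 14·(row 1) − 85·(row 2) gives 1329·β₁ = 14·674 − 85·100 = 936, so β₁ = 312/443.
Then β₀ = (100 − 85·(312/443))/14 = 1270/443.

β₁ = 0.704, β₀ = 2.867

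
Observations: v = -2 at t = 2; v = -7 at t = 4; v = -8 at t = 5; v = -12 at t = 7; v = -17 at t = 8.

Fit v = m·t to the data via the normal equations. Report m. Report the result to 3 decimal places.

From the data, Σt·t = 158.
For Mᵀv: Σt·v = -292.
So MᵀM·[m]ᵀ = Mᵀv: [[158]]·[m]ᵀ = [-292]ᵀ.
m = (-292)/158 = -1.8481.

m = -1.848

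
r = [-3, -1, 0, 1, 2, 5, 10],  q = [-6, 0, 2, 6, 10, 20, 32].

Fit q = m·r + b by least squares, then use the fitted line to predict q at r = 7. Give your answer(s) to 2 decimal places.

q̂ = 24.14

Sums needed: Σr·r = 140, Σr = 14, Σ1 = 7.
For Aᵀq: Σr·q = 464, Σq = 64.
AᵀA·[m, b]ᵀ = Aᵀq becomes [[140, 14]; [14, 7]]·[m, b]ᵀ = [464, 64]ᵀ.
Determinant 140·7 − 14² = 784.
m = (464·7 − 14·64)/784 = 3; b = (140·64 − 14·464)/784 = 22/7.
At r = 7: q̂ = (3)·(7) + (22/7)·(1) = 169/7.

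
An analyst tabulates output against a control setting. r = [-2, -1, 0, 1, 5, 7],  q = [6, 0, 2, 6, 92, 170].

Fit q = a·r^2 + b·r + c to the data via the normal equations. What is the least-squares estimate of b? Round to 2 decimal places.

From the data, Σr^2·r^2 = 3044, Σr^2·r = 460, Σr^2 = 80, Σr·r = 80, Σr = 10, Σ1 = 6.
Right-hand side: Σr^2·q = 10660, Σr·q = 1644, Σq = 276.
Inverting the 3×3 Gram matrix, [a, b, c]ᵀ = [4147/1389, 22886/6945, 324/463]ᵀ.

b = 3.30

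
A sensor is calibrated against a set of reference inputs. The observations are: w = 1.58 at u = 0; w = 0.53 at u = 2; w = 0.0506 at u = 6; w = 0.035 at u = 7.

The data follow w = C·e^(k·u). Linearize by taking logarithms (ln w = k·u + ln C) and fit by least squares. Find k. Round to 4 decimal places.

Let Y = ln w. Fitting Y = k·u + ln C by least squares:
XᵀX = [[89.0000, 15.0000]; [15.0000, 4]], rhs = [-42.6394, -6.5137]ᵀ  (here Σu = 15.0000, Σ(u)² = 89.0000, Σln w = -6.5137, Σu·ln w = -42.6394).
Δ = 89.0000·4 − (15.0000)² = 131.0000; k = (-42.6394·4 − 15.0000·-6.5137)/131.0000 = -0.55613, ln C = (89.0000·-6.5137 − 15.0000·-42.6394)/131.0000 = 0.45706.

k = -0.5561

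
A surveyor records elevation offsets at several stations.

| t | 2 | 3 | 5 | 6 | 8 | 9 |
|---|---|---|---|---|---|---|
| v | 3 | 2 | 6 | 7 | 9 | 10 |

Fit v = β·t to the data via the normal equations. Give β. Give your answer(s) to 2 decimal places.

β = 1.12

The normal equations are: 219·β = 246.
β = 246/219 = 1.12329.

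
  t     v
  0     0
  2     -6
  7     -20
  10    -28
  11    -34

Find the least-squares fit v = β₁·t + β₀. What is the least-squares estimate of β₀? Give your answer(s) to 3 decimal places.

Compute the Gram sums: Σt·t = 274, Σt = 30, Σ1 = 5.
Moment sums: Σt·v = -806, Σv = -88.
Δ = 274·5 − 30² = 470.
β₁ = ((-806)·5 − 30·(-88))/470 = -139/47; β₀ = (274·(-88) − 30·(-806))/470 = 34/235.

β₀ = 0.145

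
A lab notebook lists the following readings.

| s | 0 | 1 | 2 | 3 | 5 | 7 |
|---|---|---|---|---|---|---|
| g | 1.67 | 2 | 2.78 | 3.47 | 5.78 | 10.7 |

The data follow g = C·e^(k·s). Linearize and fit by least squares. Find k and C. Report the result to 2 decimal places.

Linearized form: ln g = k·s + ln C. From the 6 transformed points,
Σs = 18.0000, Σ(s)² = 88.0000, Σln g = 7.5972, Σs·ln g = 31.8342.
Equations: 88.0000·k + 18.0000·ln C = 31.8342;  18.0000·k + 6·ln C = 7.5972.
Solving (det = 204.0000): k = 0.26596, ln C = 0.46833, so C = exp(0.46833) = 1.59733.

k = 0.27, C = 1.60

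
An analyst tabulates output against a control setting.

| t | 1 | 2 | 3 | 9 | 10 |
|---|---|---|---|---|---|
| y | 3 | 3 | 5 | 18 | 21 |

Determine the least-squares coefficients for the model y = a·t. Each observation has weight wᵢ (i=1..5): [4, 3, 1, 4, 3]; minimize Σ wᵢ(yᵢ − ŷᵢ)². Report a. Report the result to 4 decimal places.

a = 2.0385

Compute the Gram sums: Σwᵢ·t·t = 649.
Right-hand side: Σwᵢ·t·y = 1323.
Normal equations: [[649]]·[a]ᵀ = [1323]ᵀ.
a = 1323/649 = 2.03852.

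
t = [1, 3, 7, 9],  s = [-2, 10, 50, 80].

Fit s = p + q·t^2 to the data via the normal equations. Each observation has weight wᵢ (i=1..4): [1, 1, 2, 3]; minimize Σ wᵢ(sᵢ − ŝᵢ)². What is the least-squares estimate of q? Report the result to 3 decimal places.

q = 1.002

Entries of AᵀWA: Σwᵢ·1 = 7, Σwᵢ·t^2 = 351, Σwᵢ·t^2·t^2 = 24567.
For AᵀWs: Σwᵢ·s = 348, Σwᵢ·t^2·s = 24428.
So AᵀWA·[p, q]ᵀ = AᵀWs: [[7, 351]; [351, 24567]]·[p, q]ᵀ = [348, 24428]ᵀ.
Determinant 7·24567 − 351² = 48768.
p = (348·24567 − 351·24428)/48768 = -519/1016; q = (7·24428 − 351·348)/48768 = 3053/3048.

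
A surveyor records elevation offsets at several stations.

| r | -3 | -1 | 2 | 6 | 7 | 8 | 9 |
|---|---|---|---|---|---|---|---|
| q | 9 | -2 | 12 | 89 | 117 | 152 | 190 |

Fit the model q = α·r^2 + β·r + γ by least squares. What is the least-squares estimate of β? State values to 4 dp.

From the data, Σr^2·r^2 = 14452, Σr^2·r = 1780, Σr^2 = 244, Σr·r = 244, Σr = 28, Σ1 = 7.
Moment sums: Σr^2·q = 34182, Σr·q = 4278, Σq = 567.
XᵀX·[α, β, γ]ᵀ = Xᵀq becomes [[14452, 1780, 244]; [1780, 244, 28]; [244, 28, 7]]·[α, β, γ]ᵀ = [34182, 4278, 567]ᵀ.
Row-reducing yields α = 6979/3368, β = 8777/3368, γ = -696/421.

β = 2.6060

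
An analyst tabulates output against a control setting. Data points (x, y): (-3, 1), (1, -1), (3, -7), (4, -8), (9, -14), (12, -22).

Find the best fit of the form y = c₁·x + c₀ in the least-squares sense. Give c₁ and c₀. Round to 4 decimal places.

c₁ = -1.5339, c₀ = -1.8529

With design matrix M, MᵀM = [[260, 26]; [26, 6]] and Mᵀy = [-447, -51]ᵀ.
Determinant 260·6 − 26² = 884.
c₁ = ((-447)·6 − 26·(-51))/884 = -339/221; c₀ = (260·(-51) − 26·(-447))/884 = -63/34.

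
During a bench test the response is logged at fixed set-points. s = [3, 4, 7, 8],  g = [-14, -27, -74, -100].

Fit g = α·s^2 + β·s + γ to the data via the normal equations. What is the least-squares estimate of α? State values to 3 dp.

With design matrix M, MᵀM = [[6834, 946, 138]; [946, 138, 22]; [138, 22, 4]] and Mᵀg = [-10584, -1468, -215]ᵀ.
Solving the 3×3 system (Gaussian elimination) gives α = -13/8, β = 147/136, γ = -247/68.

α = -1.625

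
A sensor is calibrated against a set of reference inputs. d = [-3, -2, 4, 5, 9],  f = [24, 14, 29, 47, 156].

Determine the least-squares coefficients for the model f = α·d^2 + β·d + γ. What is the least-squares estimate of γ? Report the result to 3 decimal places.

γ = 2.214

Entries of XᵀX: Σd^2·d^2 = 7539, Σd^2·d = 883, Σd^2 = 135, Σd·d = 135, Σd = 13, Σ1 = 5.
And Σd^2·f = 14547, Σd·f = 1655, Σf = 270.
Normal equations: [[7539, 883, 135]; [883, 135, 13]; [135, 13, 5]]·[α, β, γ]ᵀ = [14547, 1655, 270]ᵀ.
Row-reducing yields α = 568531/277622, β = -374355/277622, γ = 307287/138811.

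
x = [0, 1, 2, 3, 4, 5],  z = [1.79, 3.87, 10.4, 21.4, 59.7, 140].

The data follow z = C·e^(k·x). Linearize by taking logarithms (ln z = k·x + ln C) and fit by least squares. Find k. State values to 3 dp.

k = 0.878

Let Y = ln z. Fitting Y = k·x + ln C by least squares:
AᵀA = [[55.0000, 15.0000]; [15.0000, 6]], rhs = [56.2926, 16.3716]ᵀ  (here Σx = 15.0000, Σ(x)² = 55.0000, Σln z = 16.3716, Σx·ln z = 56.2926).
Δ = 55.0000·6 − (15.0000)² = 105.0000; k = (56.2926·6 − 15.0000·16.3716)/105.0000 = 0.87791, ln C = (55.0000·16.3716 − 15.0000·56.2926)/105.0000 = 0.53382.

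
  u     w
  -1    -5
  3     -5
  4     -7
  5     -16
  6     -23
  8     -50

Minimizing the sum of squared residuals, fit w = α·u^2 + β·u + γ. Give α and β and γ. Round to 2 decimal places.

α = -1.08, β = 2.63, γ = -1.56

With design matrix M, MᵀM = [[6355, 943, 151]; [943, 151, 25]; [151, 25, 6]] and Mᵀw = [-4590, -656, -106]ᵀ.
Inverting the 3×3 Gram matrix, [α, β, γ]ᵀ = [-68293/63480, 167119/63480, -16517/10580]ᵀ.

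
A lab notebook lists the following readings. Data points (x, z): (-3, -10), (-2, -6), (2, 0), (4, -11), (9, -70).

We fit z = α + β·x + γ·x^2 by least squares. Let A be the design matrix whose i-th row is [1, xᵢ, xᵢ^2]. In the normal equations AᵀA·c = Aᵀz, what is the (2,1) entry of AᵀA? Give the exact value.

10

Row 2 ↔ basis x, column 1 ↔ basis 1, so (AᵀA)_{2,1} = Σᵢ x = (-3)·(1) + (-2)·(1) + (2)·(1) + (4)·(1) + (9)·(1) = 10.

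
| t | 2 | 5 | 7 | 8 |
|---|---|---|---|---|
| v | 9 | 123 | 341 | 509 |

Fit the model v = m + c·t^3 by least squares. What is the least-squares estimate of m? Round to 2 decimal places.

XᵀX·[m, c]ᵀ = Xᵀv reads: 4·m + 988·c = 982;  988·m + 395482·c = 393018.
Eliminating c: 395482·(row 1) − 988·(row 2) gives 605784·m = 395482·982 − 988·393018 = 61540, so m = 15385/151446.
Then c = (393018 − 988·(15385/151446))/395482 = 75232/75723.

m = 0.10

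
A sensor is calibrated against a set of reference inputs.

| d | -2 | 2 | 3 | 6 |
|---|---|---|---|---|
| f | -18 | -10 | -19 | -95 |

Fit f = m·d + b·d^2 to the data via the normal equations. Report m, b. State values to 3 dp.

Normal-equation sums: Σd·d = 53, Σd·d^2 = 243, Σd^2·d^2 = 1409.
For Mᵀf: Σd·f = -611, Σd^2·f = -3703.
det = 53·1409 − 243² = 15628.
m = ((-611)·1409 − 243·(-3703))/15628 = 19465/7814; b = (53·(-3703) − 243·(-611))/15628 = -23893/7814.

m = 2.491, b = -3.058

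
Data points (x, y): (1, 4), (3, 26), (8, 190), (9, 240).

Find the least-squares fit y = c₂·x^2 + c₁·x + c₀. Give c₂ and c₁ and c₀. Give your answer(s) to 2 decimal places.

The normal system AᵀA·[c₂, c₁, c₀]ᵀ = Aᵀy is [[10739, 1269, 155]; [1269, 155, 21]; [155, 21, 4]]·[c₂, c₁, c₀]ᵀ = [31838, 3762, 460]ᵀ.
Inverting the 3×3 Gram matrix, [c₂, c₁, c₀]ᵀ = [6930/2269, -2202/2269, 3958/2269]ᵀ.

c₂ = 3.05, c₁ = -0.97, c₀ = 1.74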